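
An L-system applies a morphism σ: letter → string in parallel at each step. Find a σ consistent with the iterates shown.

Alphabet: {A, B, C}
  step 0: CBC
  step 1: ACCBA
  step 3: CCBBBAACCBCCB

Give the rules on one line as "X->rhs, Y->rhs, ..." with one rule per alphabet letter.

  step 0 ⇒ step 1: CBC ⇒ A·CCB·A
    B ↦ CCB
    C ↦ A
    A ↦ B  (constrained at step 1)

A->B, B->CCB, C->A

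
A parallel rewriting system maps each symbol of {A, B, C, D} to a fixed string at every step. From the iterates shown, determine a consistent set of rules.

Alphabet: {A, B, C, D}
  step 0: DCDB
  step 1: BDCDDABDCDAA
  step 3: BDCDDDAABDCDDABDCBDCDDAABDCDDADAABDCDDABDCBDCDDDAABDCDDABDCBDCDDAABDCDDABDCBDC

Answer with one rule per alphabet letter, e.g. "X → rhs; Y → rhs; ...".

  step 0 ⇒ step 1: DCDB ⇒ BDC·DDA·BDC·DAA
    B ↦ DAA
    C ↦ DDA
    D ↦ BDC
    A ↦ D  (constrained at step 1)

A->D, B->DAA, C->DDA, D->BDC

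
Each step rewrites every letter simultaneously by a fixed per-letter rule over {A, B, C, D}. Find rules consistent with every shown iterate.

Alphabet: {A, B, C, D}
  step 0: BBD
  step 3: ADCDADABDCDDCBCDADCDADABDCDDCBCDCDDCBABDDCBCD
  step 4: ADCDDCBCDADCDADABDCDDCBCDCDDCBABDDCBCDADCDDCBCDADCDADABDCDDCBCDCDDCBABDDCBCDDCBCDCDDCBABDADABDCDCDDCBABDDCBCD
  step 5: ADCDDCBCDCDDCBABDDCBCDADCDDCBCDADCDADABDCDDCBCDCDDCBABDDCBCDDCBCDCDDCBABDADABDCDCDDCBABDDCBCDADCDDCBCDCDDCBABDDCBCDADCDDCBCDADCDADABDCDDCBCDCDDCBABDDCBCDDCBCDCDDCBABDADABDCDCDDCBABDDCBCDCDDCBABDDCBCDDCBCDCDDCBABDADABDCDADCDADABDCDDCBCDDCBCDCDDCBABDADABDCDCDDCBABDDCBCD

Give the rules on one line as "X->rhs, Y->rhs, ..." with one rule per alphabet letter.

A->AD, B->ABD, C->DCB, D->CD

  step 4 ⇒ step 5: ADCDDCBCDADCDADABDCDDCBCDCDDCBABDDCBCDADCDDCBCDADCDADABDCDDCBCDCDDCBABDDCBCDDCBCDCDDCBABDADABDCDCDDCBABDDCBCD ⇒ AD·CD·DCB·CD·CD·DCB·ABD·DCB·CD·AD·CD·DCB·CD·AD·CD·AD·ABD·CD·DCB·CD·CD·DCB·ABD·DCB·CD·DCB·CD·CD·DCB·ABD·AD·ABD·CD·CD·DCB·ABD·DCB·CD·AD·CD·DCB·CD·CD·DCB·ABD·DCB·CD·AD·CD·DCB·CD·AD·CD·AD·ABD·CD·DCB·CD·CD·DCB·ABD·DCB·CD·DCB·CD·CD·DCB·ABD·AD·ABD·CD·CD·DCB·ABD·DCB·CD·CD·DCB·ABD·DCB·CD·DCB·CD·CD·DCB·ABD·AD·ABD·CD·AD·CD·AD·ABD·CD·DCB·CD·DCB·CD·CD·DCB·ABD·AD·ABD·CD·CD·DCB·ABD·DCB·CD
    A ↦ AD
    B ↦ ABD
    C ↦ DCB
    D ↦ CD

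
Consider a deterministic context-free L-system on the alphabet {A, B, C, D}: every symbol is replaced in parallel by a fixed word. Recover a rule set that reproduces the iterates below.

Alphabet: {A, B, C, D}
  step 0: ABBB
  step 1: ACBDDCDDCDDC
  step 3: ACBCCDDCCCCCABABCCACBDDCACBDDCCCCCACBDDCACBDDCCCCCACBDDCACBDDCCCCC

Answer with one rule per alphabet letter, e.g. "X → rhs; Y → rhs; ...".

A->ACB, B->DDC, C->CC, D->AB

  step 0 ⇒ step 1: ABBB ⇒ ACB·DDC·DDC·DDC
    A ↦ ACB
    B ↦ DDC
    C ↦ CC  (constrained at step 1)
    D ↦ AB  (constrained at step 1)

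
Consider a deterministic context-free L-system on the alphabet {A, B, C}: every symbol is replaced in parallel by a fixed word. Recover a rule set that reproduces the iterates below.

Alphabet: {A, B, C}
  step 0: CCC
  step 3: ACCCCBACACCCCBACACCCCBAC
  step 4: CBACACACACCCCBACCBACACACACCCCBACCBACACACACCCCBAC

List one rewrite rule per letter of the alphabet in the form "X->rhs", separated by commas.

  step 3 ⇒ step 4: ACCCCBACACCCCBACACCCCBAC ⇒ CB·AC·AC·AC·AC·CC·CB·AC·CB·AC·AC·AC·AC·CC·CB·AC·CB·AC·AC·AC·AC·CC·CB·AC
    A ↦ CB
    B ↦ CC
    C ↦ AC

A->CB, B->CC, C->AC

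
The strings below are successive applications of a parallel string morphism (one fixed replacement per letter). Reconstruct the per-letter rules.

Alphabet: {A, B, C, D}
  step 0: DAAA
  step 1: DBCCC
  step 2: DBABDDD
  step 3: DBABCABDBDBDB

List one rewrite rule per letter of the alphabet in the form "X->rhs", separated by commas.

A->C, B->AB, C->D, D->DB

  step 2 ⇒ step 3: DBABDDD ⇒ DB·AB·C·AB·DB·DB·DB
    A ↦ C
    B ↦ AB
    D ↦ DB
  step 1 ⇒ step 2: DBCCC ⇒ DB·AB·D·D·D
    C ↦ D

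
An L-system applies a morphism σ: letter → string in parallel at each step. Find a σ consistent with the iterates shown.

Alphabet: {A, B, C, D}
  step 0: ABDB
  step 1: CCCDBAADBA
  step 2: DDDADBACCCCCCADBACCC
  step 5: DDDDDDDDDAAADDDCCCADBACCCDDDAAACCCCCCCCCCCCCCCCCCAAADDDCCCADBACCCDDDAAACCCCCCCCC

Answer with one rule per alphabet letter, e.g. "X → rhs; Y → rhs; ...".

  step 1 ⇒ step 2: CCCDBAADBA ⇒ D·D·D·A·DBA·CCC·CCC·A·DBA·CCC
    A ↦ CCC
    B ↦ DBA
    C ↦ D
    D ↦ A

A->CCC, B->DBA, C->D, D->A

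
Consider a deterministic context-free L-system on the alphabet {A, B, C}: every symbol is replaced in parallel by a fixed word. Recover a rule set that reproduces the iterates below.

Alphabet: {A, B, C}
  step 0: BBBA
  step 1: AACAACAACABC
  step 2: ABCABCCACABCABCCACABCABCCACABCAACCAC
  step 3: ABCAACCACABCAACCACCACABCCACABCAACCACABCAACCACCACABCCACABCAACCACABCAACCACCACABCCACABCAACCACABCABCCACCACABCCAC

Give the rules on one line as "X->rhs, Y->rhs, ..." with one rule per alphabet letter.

A->ABC, B->AAC, C->CAC

  step 2 ⇒ step 3: ABCABCCACABCABCCACABCABCCACABCAACCAC ⇒ ABC·AAC·CAC·ABC·AAC·CAC·CAC·ABC·CAC·ABC·AAC·CAC·ABC·AAC·CAC·CAC·ABC·CAC·ABC·AAC·CAC·ABC·AAC·CAC·CAC·ABC·CAC·ABC·AAC·CAC·ABC·ABC·CAC·CAC·ABC·CAC
    A ↦ ABC
    B ↦ AAC
    C ↦ CAC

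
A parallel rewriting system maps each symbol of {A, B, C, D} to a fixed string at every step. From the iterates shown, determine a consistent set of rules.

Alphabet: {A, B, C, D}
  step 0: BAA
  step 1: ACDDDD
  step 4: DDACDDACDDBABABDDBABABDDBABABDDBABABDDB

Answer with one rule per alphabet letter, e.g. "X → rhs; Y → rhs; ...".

  step 0 ⇒ step 1: BAA ⇒ AC·DD·DD
    A ↦ DD
    B ↦ AC
    C ↦ B  (constrained at step 1)
    D ↦ AB  (constrained at step 1)

A->DD, B->AC, C->B, D->AB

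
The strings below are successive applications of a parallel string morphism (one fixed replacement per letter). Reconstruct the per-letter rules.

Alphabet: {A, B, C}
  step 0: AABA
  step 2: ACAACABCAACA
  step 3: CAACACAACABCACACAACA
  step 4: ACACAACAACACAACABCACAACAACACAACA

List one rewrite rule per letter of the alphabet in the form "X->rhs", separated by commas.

  step 3 ⇒ step 4: CAACACAACABCACACAACA ⇒ A·CA·CA·A·CA·A·CA·CA·A·CA·BC·A·CA·A·CA·A·CA·CA·A·CA
    A ↦ CA
    B ↦ BC
    C ↦ A

A->CA, B->BC, C->A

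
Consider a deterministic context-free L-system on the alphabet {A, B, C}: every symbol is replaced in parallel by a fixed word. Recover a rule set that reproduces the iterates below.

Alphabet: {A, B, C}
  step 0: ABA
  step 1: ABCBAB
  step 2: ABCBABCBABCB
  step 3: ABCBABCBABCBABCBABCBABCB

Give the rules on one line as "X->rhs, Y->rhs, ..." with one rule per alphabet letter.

A->AB, B->CB, C->AB

  step 2 ⇒ step 3: ABCBABCBABCB ⇒ AB·CB·AB·CB·AB·CB·AB·CB·AB·CB·AB·CB
    A ↦ AB
    B ↦ CB
    C ↦ AB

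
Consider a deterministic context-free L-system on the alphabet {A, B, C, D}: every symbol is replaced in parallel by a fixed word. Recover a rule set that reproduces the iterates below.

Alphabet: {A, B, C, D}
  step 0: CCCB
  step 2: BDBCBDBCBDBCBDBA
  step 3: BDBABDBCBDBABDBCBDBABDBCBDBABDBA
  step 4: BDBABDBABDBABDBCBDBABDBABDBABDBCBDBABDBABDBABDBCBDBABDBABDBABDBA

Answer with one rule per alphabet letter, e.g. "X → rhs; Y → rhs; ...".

  step 3 ⇒ step 4: BDBABDBCBDBABDBCBDBABDBCBDBABDBA ⇒ BD·BA·BD·BA·BD·BA·BD·BC·BD·BA·BD·BA·BD·BA·BD·BC·BD·BA·BD·BA·BD·BA·BD·BC·BD·BA·BD·BA·BD·BA·BD·BA
    A ↦ BA
    B ↦ BD
    C ↦ BC
    D ↦ BA

A->BA, B->BD, C->BC, D->BA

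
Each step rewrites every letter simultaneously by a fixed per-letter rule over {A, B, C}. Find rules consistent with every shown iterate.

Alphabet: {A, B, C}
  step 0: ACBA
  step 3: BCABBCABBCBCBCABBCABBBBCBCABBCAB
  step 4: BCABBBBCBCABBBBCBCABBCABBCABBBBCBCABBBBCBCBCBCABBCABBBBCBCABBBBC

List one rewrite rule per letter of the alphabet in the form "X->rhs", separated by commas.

  step 3 ⇒ step 4: BCABBCABBCBCBCABBCABBBBCBCABBCAB ⇒ BC·AB·BB·BC·BC·AB·BB·BC·BC·AB·BC·AB·BC·AB·BB·BC·BC·AB·BB·BC·BC·BC·BC·AB·BC·AB·BB·BC·BC·AB·BB·BC
    A ↦ BB
    B ↦ BC
    C ↦ AB

A->BB, B->BC, C->AB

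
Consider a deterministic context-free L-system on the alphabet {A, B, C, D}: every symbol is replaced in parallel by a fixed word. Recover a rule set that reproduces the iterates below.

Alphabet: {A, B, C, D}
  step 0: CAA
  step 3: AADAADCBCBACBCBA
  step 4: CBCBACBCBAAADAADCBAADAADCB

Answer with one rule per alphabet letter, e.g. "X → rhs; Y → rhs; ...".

  step 3 ⇒ step 4: AADAADCBCBACBCBA ⇒ CB·CB·A·CB·CB·A·AA·D·AA·D·CB·AA·D·AA·D·CB
    A ↦ CB
    B ↦ D
    C ↦ AA
    D ↦ A

A->CB, B->D, C->AA, D->A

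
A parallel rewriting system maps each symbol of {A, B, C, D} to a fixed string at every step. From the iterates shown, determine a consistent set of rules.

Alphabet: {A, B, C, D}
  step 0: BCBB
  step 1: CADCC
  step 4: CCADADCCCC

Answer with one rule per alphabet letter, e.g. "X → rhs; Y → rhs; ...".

A->B, B->C, C->AD, D->B

  step 0 ⇒ step 1: BCBB ⇒ C·AD·C·C
    B ↦ C
    C ↦ AD
    A ↦ B  (constrained at step 1)
    D ↦ B  (constrained at step 1)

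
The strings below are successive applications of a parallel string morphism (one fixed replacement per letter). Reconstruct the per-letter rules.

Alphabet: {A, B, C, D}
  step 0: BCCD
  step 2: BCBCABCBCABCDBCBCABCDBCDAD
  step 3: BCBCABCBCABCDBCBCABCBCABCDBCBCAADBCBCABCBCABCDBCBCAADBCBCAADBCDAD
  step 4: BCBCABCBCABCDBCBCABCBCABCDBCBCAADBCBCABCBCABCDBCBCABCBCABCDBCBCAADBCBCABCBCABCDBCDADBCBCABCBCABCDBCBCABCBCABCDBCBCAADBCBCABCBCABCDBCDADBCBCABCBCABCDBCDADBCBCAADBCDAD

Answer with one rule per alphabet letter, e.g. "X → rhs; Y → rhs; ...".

A->BCD, B->BC, C->BCA, D->AD

  step 3 ⇒ step 4: BCBCABCBCABCDBCBCABCBCABCDBCBCAADBCBCABCBCABCDBCBCAADBCBCAADBCDAD ⇒ BC·BCA·BC·BCA·BCD·BC·BCA·BC·BCA·BCD·BC·BCA·AD·BC·BCA·BC·BCA·BCD·BC·BCA·BC·BCA·BCD·BC·BCA·AD·BC·BCA·BC·BCA·BCD·BCD·AD·BC·BCA·BC·BCA·BCD·BC·BCA·BC·BCA·BCD·BC·BCA·AD·BC·BCA·BC·BCA·BCD·BCD·AD·BC·BCA·BC·BCA·BCD·BCD·AD·BC·BCA·AD·BCD·AD
    A ↦ BCD
    B ↦ BC
    C ↦ BCA
    D ↦ AD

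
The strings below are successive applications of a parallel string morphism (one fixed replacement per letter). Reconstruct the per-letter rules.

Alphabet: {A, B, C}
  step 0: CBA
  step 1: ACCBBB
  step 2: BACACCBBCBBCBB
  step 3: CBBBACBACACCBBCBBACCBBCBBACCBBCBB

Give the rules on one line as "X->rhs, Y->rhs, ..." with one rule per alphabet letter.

A->B, B->CBB, C->AC

  step 2 ⇒ step 3: BACACCBBCBBCBB ⇒ CBB·B·AC·B·AC·AC·CBB·CBB·AC·CBB·CBB·AC·CBB·CBB
    A ↦ B
    B ↦ CBB
    C ↦ AC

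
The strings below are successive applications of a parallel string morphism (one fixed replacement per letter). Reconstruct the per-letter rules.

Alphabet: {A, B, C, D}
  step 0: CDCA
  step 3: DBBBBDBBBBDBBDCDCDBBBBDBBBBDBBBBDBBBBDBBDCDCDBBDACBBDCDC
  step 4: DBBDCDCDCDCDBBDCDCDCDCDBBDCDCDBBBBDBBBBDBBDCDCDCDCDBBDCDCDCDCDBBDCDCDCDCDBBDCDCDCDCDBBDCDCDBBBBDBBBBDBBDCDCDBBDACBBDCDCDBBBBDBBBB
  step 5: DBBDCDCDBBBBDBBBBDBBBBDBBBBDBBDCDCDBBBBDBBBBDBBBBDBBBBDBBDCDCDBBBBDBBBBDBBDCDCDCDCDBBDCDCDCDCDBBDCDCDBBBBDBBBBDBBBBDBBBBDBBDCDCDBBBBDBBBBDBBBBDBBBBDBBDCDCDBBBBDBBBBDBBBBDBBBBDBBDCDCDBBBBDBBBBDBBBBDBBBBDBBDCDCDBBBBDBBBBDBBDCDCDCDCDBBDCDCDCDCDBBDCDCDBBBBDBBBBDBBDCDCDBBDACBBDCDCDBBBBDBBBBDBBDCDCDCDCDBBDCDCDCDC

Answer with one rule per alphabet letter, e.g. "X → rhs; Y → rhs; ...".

  step 4 ⇒ step 5: DBBDCDCDCDCDBBDCDCDCDCDBBDCDCDBBBBDBBBBDBBDCDCDCDCDBBDCDCDCDCDBBDCDCDCDCDBBDCDCDCDCDBBDCDCDBBBBDBBBBDBBDCDCDBBDACBBDCDCDBBBBDBBBB ⇒ DBB·DC·DC·DBB·BB·DBB·BB·DBB·BB·DBB·BB·DBB·DC·DC·DBB·BB·DBB·BB·DBB·BB·DBB·BB·DBB·DC·DC·DBB·BB·DBB·BB·DBB·DC·DC·DC·DC·DBB·DC·DC·DC·DC·DBB·DC·DC·DBB·BB·DBB·BB·DBB·BB·DBB·BB·DBB·DC·DC·DBB·BB·DBB·BB·DBB·BB·DBB·BB·DBB·DC·DC·DBB·BB·DBB·BB·DBB·BB·DBB·BB·DBB·DC·DC·DBB·BB·DBB·BB·DBB·BB·DBB·BB·DBB·DC·DC·DBB·BB·DBB·BB·DBB·DC·DC·DC·DC·DBB·DC·DC·DC·DC·DBB·DC·DC·DBB·BB·DBB·BB·DBB·DC·DC·DBB·DAC·BB·DC·DC·DBB·BB·DBB·BB·DBB·DC·DC·DC·DC·DBB·DC·DC·DC·DC
    A ↦ DAC
    B ↦ DC
    C ↦ BB
    D ↦ DBB

A->DAC, B->DC, C->BB, D->DBB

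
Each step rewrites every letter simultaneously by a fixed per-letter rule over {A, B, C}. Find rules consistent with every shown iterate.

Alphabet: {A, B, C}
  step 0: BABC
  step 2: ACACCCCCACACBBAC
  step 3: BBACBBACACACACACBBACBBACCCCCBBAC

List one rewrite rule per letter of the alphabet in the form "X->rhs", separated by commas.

  step 2 ⇒ step 3: ACACCCCCACACBBAC ⇒ BB·AC·BB·AC·AC·AC·AC·AC·BB·AC·BB·AC·CC·CC·BB·AC
    A ↦ BB
    B ↦ CC
    C ↦ AC

A->BB, B->CC, C->AC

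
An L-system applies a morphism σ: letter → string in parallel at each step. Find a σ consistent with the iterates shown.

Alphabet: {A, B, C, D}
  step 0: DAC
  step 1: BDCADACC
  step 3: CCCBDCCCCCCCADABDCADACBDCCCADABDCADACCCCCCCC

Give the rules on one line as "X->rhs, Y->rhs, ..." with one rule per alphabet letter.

A->ADA, B->C, C->CC, D->BDC

  step 0 ⇒ step 1: DAC ⇒ BDC·ADA·CC
    A ↦ ADA
    C ↦ CC
    D ↦ BDC
    B ↦ C  (constrained at step 1)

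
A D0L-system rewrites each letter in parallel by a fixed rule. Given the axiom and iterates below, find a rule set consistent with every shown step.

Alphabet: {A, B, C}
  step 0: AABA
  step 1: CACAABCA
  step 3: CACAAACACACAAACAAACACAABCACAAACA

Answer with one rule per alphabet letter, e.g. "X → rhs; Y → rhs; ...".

  step 0 ⇒ step 1: AABA ⇒ CA·CA·AB·CA
    A ↦ CA
    B ↦ AB
    C ↦ AA  (constrained at step 1)

A->CA, B->AB, C->AA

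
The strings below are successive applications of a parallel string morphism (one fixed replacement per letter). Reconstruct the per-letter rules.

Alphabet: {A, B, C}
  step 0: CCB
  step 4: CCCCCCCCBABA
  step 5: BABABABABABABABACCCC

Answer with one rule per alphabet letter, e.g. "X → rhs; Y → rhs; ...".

  step 4 ⇒ step 5: CCCCCCCCBABA ⇒ BA·BA·BA·BA·BA·BA·BA·BA·C·C·C·C
    A ↦ C
    B ↦ C
    C ↦ BA

A->C, B->C, C->BA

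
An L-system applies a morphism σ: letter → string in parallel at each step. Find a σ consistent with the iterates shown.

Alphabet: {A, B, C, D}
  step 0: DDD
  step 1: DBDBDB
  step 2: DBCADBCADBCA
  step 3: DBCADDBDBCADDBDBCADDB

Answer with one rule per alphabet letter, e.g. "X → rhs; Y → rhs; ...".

A->B, B->CA, C->DD, D->DB

  step 2 ⇒ step 3: DBCADBCADBCA ⇒ DB·CA·DD·B·DB·CA·DD·B·DB·CA·DD·B
    A ↦ B
    B ↦ CA
    C ↦ DD
    D ↦ DB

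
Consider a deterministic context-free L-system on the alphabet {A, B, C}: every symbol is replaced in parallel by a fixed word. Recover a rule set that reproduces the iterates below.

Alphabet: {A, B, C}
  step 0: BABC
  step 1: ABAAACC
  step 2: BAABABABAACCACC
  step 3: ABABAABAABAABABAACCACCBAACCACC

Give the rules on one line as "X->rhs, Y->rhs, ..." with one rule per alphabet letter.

  step 2 ⇒ step 3: BAABABABAACCACC ⇒ A·BA·BA·A·BA·A·BA·A·BA·BA·ACC·ACC·BA·ACC·ACC
    A ↦ BA
    B ↦ A
    C ↦ ACC

A->BA, B->A, C->ACC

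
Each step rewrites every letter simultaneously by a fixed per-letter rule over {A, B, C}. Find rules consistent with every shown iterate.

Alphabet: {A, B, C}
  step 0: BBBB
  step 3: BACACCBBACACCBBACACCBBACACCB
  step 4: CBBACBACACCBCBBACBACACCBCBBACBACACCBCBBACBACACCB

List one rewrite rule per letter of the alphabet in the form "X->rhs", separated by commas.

  step 3 ⇒ step 4: BACACCBBACACCBBACACCBBACACCB ⇒ CB·B·AC·B·AC·AC·CB·CB·B·AC·B·AC·AC·CB·CB·B·AC·B·AC·AC·CB·CB·B·AC·B·AC·AC·CB
    A ↦ B
    B ↦ CB
    C ↦ AC

A->B, B->CB, C->AC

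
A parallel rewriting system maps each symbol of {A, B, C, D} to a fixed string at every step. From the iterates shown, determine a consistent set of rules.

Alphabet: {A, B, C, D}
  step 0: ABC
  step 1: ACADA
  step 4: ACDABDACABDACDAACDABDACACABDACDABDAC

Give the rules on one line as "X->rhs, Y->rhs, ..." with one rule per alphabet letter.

A->AC, B->A, C->DA, D->BD

  step 0 ⇒ step 1: ABC ⇒ AC·A·DA
    A ↦ AC
    B ↦ A
    C ↦ DA
    D ↦ BD  (constrained at step 1)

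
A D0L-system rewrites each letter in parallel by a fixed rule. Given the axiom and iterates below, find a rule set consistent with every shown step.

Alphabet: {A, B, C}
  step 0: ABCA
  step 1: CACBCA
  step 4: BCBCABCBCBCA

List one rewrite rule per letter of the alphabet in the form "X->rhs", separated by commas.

  step 0 ⇒ step 1: ABCA ⇒ CA·C·B·CA
    A ↦ CA
    B ↦ C
    C ↦ B

A->CA, B->C, C->B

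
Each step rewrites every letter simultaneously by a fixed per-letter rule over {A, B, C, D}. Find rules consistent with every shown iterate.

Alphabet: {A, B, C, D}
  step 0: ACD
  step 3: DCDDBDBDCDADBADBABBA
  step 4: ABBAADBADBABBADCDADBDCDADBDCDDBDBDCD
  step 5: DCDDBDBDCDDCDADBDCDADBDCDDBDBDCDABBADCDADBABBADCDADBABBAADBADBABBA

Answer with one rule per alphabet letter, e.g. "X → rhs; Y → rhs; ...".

A->DCD, B->DB, C->BB, D->A

  step 4 ⇒ step 5: ABBAADBADBABBADCDADBDCDADBDCDDBDBDCD ⇒ DCD·DB·DB·DCD·DCD·A·DB·DCD·A·DB·DCD·DB·DB·DCD·A·BB·A·DCD·A·DB·A·BB·A·DCD·A·DB·A·BB·A·A·DB·A·DB·A·BB·A
    A ↦ DCD
    B ↦ DB
    C ↦ BB
    D ↦ A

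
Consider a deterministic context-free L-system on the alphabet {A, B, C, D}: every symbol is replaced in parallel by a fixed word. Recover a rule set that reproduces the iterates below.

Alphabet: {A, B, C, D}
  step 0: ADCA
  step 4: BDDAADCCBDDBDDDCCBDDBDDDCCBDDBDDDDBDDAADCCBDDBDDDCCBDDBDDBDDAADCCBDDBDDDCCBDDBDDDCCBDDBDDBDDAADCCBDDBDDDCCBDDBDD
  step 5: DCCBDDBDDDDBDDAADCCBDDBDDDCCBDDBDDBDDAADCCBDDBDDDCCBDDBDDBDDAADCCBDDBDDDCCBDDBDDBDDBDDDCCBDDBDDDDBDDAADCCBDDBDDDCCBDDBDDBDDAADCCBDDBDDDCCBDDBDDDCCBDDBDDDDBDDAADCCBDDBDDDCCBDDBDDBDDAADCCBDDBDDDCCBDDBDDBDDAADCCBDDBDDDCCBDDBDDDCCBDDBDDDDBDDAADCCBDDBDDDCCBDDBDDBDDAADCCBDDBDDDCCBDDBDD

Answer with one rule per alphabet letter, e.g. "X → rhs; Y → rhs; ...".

  step 4 ⇒ step 5: BDDAADCCBDDBDDDCCBDDBDDDCCBDDBDDDDBDDAADCCBDDBDDDCCBDDBDDBDDAADCCBDDBDDDCCBDDBDDDCCBDDBDDBDDAADCCBDDBDDDCCBDDBDD ⇒ DCC·BDD·BDD·D·D·BDD·A·A·DCC·BDD·BDD·DCC·BDD·BDD·BDD·A·A·DCC·BDD·BDD·DCC·BDD·BDD·BDD·A·A·DCC·BDD·BDD·DCC·BDD·BDD·BDD·BDD·DCC·BDD·BDD·D·D·BDD·A·A·DCC·BDD·BDD·DCC·BDD·BDD·BDD·A·A·DCC·BDD·BDD·DCC·BDD·BDD·DCC·BDD·BDD·D·D·BDD·A·A·DCC·BDD·BDD·DCC·BDD·BDD·BDD·A·A·DCC·BDD·BDD·DCC·BDD·BDD·BDD·A·A·DCC·BDD·BDD·DCC·BDD·BDD·DCC·BDD·BDD·D·D·BDD·A·A·DCC·BDD·BDD·DCC·BDD·BDD·BDD·A·A·DCC·BDD·BDD·DCC·BDD·BDD
    A ↦ D
    B ↦ DCC
    C ↦ A
    D ↦ BDD

A->D, B->DCC, C->A, D->BDD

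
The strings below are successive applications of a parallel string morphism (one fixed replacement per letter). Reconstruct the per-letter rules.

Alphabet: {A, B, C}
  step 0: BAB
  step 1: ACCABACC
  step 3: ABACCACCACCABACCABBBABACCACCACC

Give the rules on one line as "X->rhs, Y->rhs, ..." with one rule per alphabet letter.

  step 0 ⇒ step 1: BAB ⇒ ACC·AB·ACC
    A ↦ AB
    B ↦ ACC
    C ↦ B  (constrained at step 1)

A->AB, B->ACC, C->B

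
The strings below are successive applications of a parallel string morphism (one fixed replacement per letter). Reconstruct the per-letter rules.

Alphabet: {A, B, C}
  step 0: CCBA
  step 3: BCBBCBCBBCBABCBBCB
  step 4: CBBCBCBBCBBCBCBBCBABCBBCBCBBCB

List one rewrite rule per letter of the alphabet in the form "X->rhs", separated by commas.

A->AB, B->CB, C->B

  step 3 ⇒ step 4: BCBBCBCBBCBABCBBCB ⇒ CB·B·CB·CB·B·CB·B·CB·CB·B·CB·AB·CB·B·CB·CB·B·CB
    A ↦ AB
    B ↦ CB
    C ↦ B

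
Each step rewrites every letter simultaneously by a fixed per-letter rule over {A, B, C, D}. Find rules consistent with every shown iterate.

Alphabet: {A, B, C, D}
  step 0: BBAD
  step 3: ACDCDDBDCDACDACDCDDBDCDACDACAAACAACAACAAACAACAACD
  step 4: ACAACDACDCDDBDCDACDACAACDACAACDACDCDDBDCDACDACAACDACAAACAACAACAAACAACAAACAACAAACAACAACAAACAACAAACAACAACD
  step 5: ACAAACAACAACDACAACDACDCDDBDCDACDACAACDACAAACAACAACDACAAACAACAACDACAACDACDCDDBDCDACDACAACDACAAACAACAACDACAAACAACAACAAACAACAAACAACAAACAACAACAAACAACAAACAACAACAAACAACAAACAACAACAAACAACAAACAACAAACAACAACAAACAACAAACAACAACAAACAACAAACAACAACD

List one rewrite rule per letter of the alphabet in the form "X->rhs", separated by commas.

  step 4 ⇒ step 5: ACAACDACDCDDBDCDACDACAACDACAACDACDCDDBDCDACDACAACDACAAACAACAACAAACAACAAACAACAAACAACAACAAACAACAAACAACAACD ⇒ ACA·A·ACA·ACA·A·CD·ACA·A·CD·A·CD·CD·DBD·CD·A·CD·ACA·A·CD·ACA·A·ACA·ACA·A·CD·ACA·A·ACA·ACA·A·CD·ACA·A·CD·A·CD·CD·DBD·CD·A·CD·ACA·A·CD·ACA·A·ACA·ACA·A·CD·ACA·A·ACA·ACA·ACA·A·ACA·ACA·A·ACA·ACA·A·ACA·ACA·ACA·A·ACA·ACA·A·ACA·ACA·ACA·A·ACA·ACA·A·ACA·ACA·ACA·A·ACA·ACA·A·ACA·ACA·A·ACA·ACA·ACA·A·ACA·ACA·A·ACA·ACA·ACA·A·ACA·ACA·A·ACA·ACA·A·CD
    A ↦ ACA
    B ↦ DBD
    C ↦ A
    D ↦ CD

A->ACA, B->DBD, C->A, D->CD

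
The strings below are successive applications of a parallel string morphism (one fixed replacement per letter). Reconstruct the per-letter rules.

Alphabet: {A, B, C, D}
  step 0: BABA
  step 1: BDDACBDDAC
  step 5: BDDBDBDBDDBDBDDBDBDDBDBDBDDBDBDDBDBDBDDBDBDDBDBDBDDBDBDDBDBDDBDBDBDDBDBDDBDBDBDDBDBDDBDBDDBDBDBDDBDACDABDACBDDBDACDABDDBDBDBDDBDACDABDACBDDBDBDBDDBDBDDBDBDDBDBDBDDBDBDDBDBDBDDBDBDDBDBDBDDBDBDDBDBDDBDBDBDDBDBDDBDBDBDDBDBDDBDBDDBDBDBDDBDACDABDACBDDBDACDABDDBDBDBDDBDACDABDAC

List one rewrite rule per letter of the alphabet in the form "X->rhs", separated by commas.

A->AC, B->BDD, C->DA, D->BD

  step 0 ⇒ step 1: BABA ⇒ BDD·AC·BDD·AC
    A ↦ AC
    B ↦ BDD
    C ↦ DA  (constrained at step 1)
    D ↦ BD  (constrained at step 1)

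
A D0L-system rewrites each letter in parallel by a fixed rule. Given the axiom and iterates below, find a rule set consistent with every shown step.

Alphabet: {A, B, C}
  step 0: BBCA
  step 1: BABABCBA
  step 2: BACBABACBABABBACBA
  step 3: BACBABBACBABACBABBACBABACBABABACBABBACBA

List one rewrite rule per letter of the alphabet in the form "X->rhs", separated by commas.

A->CBA, B->BA, C->B

  step 2 ⇒ step 3: BACBABACBABABBACBA ⇒ BA·CBA·B·BA·CBA·BA·CBA·B·BA·CBA·BA·CBA·BA·BA·CBA·B·BA·CBA
    A ↦ CBA
    B ↦ BA
    C ↦ B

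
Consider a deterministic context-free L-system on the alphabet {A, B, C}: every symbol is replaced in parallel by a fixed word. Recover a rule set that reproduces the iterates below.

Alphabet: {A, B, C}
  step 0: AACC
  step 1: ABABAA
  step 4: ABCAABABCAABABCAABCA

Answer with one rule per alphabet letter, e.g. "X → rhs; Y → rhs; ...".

  step 0 ⇒ step 1: AACC ⇒ AB·AB·A·A
    A ↦ AB
    C ↦ A
    B ↦ C  (constrained at step 1)

A->AB, B->C, C->A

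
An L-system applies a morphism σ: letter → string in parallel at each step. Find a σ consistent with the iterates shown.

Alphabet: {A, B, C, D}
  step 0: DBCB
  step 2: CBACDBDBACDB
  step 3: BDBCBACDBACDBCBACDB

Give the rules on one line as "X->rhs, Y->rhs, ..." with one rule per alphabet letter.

A->C, B->DB, C->B, D->AC

  step 2 ⇒ step 3: CBACDBDBACDB ⇒ B·DB·C·B·AC·DB·AC·DB·C·B·AC·DB
    A ↦ C
    B ↦ DB
    C ↦ B
    D ↦ AC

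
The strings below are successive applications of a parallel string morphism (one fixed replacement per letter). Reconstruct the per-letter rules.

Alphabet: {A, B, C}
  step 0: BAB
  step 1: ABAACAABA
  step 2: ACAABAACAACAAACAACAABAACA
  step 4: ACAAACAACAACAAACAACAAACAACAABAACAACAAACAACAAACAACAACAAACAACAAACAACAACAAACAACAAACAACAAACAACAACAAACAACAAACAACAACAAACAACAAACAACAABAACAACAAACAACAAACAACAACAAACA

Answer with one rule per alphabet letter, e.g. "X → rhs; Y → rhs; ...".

A->ACA, B->ABA, C->A

  step 1 ⇒ step 2: ABAACAABA ⇒ ACA·ABA·ACA·ACA·A·ACA·ACA·ABA·ACA
    A ↦ ACA
    B ↦ ABA
    C ↦ A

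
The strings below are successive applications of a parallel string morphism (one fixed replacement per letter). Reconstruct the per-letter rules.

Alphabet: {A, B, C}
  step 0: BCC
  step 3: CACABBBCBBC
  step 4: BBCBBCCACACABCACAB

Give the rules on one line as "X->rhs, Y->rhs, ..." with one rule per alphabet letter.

  step 3 ⇒ step 4: CACABBBCBBC ⇒ B·BC·B·BC·CA·CA·CA·B·CA·CA·B
    A ↦ BC
    B ↦ CA
    C ↦ B

A->BC, B->CA, C->B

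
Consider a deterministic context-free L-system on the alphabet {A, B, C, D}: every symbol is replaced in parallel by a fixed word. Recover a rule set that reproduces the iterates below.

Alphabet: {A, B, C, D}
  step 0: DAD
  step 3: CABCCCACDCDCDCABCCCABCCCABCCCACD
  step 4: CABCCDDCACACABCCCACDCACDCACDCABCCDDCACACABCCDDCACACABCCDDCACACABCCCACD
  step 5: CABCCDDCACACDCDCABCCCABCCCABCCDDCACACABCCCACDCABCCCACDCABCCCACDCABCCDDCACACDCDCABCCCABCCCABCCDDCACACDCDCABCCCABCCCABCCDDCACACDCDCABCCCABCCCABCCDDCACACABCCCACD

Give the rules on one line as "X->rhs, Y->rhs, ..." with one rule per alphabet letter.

  step 4 ⇒ step 5: CABCCDDCACACABCCCACDCACDCACDCABCCDDCACACABCCDDCACACABCCDDCACACABCCCACD ⇒ CA·BCC·DD·CA·CA·CD·CD·CA·BCC·CA·BCC·CA·BCC·DD·CA·CA·CA·BCC·CA·CD·CA·BCC·CA·CD·CA·BCC·CA·CD·CA·BCC·DD·CA·CA·CD·CD·CA·BCC·CA·BCC·CA·BCC·DD·CA·CA·CD·CD·CA·BCC·CA·BCC·CA·BCC·DD·CA·CA·CD·CD·CA·BCC·CA·BCC·CA·BCC·DD·CA·CA·CA·BCC·CA·CD
    A ↦ BCC
    B ↦ DD
    C ↦ CA
    D ↦ CD

A->BCC, B->DD, C->CA, D->CD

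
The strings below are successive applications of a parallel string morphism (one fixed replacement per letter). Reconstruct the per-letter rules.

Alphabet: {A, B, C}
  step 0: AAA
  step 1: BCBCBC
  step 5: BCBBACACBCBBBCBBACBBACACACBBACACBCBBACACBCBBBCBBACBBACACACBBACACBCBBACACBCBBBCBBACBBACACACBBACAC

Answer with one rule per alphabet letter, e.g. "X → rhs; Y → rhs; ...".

  step 0 ⇒ step 1: AAA ⇒ BC·BC·BC
    A ↦ BC
    B ↦ AC  (constrained at step 1)
    C ↦ BB  (constrained at step 1)

A->BC, B->AC, C->BB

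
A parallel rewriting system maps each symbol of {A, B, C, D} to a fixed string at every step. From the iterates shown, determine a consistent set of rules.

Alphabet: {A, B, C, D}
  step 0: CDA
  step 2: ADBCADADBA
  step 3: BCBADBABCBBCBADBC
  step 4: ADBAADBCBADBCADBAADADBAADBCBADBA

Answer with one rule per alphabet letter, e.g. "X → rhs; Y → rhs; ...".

A->BC, B->AD, C->BA, D->B

  step 3 ⇒ step 4: BCBADBABCBBCBADBC ⇒ AD·BA·AD·BC·B·AD·BC·AD·BA·AD·AD·BA·AD·BC·B·AD·BA
    A ↦ BC
    B ↦ AD
    C ↦ BA
    D ↦ B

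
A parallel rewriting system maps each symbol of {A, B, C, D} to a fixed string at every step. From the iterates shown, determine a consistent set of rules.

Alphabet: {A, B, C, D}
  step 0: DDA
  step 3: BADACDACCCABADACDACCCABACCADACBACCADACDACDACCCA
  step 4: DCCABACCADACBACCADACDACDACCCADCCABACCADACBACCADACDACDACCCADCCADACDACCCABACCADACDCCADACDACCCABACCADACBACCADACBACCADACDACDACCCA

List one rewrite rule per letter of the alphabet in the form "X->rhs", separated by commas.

A->CCA, B->D, C->DAC, D->BA

  step 3 ⇒ step 4: BADACDACCCABADACDACCCABACCADACBACCADACDACDACCCA ⇒ D·CCA·BA·CCA·DAC·BA·CCA·DAC·DAC·DAC·CCA·D·CCA·BA·CCA·DAC·BA·CCA·DAC·DAC·DAC·CCA·D·CCA·DAC·DAC·CCA·BA·CCA·DAC·D·CCA·DAC·DAC·CCA·BA·CCA·DAC·BA·CCA·DAC·BA·CCA·DAC·DAC·DAC·CCA
    A ↦ CCA
    B ↦ D
    C ↦ DAC
    D ↦ BA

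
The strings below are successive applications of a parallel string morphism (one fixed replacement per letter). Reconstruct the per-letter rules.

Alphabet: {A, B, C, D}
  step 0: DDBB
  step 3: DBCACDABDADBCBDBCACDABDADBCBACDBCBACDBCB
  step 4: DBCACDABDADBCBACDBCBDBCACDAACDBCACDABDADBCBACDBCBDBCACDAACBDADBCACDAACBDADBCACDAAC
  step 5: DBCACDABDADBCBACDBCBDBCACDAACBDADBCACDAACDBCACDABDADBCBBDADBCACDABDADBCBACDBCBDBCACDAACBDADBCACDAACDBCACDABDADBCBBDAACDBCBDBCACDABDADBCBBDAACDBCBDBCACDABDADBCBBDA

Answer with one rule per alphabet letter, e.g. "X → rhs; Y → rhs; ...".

  step 4 ⇒ step 5: DBCACDABDADBCBACDBCBDBCACDAACDBCACDABDADBCBACDBCBDBCACDAACBDADBCACDAACBDADBCACDAAC ⇒ DBC·AC·DA·B·DA·DBC·B·AC·DBC·B·DBC·AC·DA·AC·B·DA·DBC·AC·DA·AC·DBC·AC·DA·B·DA·DBC·B·B·DA·DBC·AC·DA·B·DA·DBC·B·AC·DBC·B·DBC·AC·DA·AC·B·DA·DBC·AC·DA·AC·DBC·AC·DA·B·DA·DBC·B·B·DA·AC·DBC·B·DBC·AC·DA·B·DA·DBC·B·B·DA·AC·DBC·B·DBC·AC·DA·B·DA·DBC·B·B·DA
    A ↦ B
    B ↦ AC
    C ↦ DA
    D ↦ DBC

A->B, B->AC, C->DA, D->DBC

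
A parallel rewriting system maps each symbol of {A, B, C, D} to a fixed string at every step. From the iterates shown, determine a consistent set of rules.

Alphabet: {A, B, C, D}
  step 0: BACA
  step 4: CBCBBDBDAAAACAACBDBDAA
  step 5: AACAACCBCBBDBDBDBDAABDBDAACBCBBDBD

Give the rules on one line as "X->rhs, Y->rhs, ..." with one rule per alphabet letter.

  step 4 ⇒ step 5: CBCBBDBDAAAACAACBDBDAA ⇒ AA·C·AA·C·C·B·C·B·BD·BD·BD·BD·AA·BD·BD·AA·C·B·C·B·BD·BD
    A ↦ BD
    B ↦ C
    C ↦ AA
    D ↦ B

A->BD, B->C, C->AA, D->B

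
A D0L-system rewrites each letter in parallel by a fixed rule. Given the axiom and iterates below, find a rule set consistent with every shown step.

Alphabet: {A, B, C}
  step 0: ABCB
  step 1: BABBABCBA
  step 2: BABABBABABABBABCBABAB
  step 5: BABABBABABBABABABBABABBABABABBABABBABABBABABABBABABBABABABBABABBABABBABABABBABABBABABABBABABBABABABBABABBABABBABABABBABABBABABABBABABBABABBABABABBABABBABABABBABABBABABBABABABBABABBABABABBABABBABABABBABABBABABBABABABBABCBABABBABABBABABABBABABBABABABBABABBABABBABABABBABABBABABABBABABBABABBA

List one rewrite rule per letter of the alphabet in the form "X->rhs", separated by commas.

  step 1 ⇒ step 2: BABBABCBA ⇒ BA·BAB·BA·BA·BAB·BA·BC·BA·BAB
    A ↦ BAB
    B ↦ BA
    C ↦ BC

A->BAB, B->BA, C->BC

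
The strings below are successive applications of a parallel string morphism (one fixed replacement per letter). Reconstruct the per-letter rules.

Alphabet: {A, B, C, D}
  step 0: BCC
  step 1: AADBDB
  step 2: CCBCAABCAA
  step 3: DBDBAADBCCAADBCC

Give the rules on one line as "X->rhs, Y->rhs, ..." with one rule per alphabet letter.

A->C, B->AA, C->DB, D->BC

  step 2 ⇒ step 3: CCBCAABCAA ⇒ DB·DB·AA·DB·C·C·AA·DB·C·C
    A ↦ C
    B ↦ AA
    C ↦ DB
  step 1 ⇒ step 2: AADBDB ⇒ C·C·BC·AA·BC·AA
    D ↦ BC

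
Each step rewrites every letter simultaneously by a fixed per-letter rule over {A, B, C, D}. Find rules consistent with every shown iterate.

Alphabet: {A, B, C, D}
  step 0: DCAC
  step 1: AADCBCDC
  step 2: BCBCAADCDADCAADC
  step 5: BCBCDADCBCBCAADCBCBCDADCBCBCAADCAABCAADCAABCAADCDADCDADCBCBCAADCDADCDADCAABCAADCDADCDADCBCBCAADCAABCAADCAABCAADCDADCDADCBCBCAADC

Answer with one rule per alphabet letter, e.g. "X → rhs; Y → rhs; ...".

A->BC, B->DA, C->DC, D->AA

  step 1 ⇒ step 2: AADCBCDC ⇒ BC·BC·AA·DC·DA·DC·AA·DC
    A ↦ BC
    B ↦ DA
    C ↦ DC
    D ↦ AA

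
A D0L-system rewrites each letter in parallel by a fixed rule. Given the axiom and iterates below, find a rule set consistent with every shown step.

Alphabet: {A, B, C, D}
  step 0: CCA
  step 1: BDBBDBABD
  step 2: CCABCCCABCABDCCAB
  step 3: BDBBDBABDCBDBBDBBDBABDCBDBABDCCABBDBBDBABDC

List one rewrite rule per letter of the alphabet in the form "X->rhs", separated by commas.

  step 2 ⇒ step 3: CCABCCCABCABDCCAB ⇒ BDB·BDB·ABD·C·BDB·BDB·BDB·ABD·C·BDB·ABD·C·CAB·BDB·BDB·ABD·C
    A ↦ ABD
    B ↦ C
    C ↦ BDB
    D ↦ CAB

A->ABD, B->C, C->BDB, D->CAB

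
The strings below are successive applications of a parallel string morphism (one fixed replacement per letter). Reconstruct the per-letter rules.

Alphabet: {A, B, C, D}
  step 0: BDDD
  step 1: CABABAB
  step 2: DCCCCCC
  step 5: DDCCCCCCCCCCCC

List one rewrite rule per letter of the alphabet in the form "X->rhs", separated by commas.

A->C, B->C, C->D, D->AB

  step 1 ⇒ step 2: CABABAB ⇒ D·C·C·C·C·C·C
    A ↦ C
    B ↦ C
    C ↦ D
  step 0 ⇒ step 1: BDDD ⇒ C·AB·AB·AB
    D ↦ AB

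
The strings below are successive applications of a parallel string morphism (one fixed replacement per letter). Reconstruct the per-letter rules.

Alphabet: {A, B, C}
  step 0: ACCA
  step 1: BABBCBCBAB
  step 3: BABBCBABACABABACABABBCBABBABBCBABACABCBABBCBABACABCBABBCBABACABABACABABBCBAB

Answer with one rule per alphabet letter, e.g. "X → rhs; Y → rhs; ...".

  step 0 ⇒ step 1: ACCA ⇒ BAB·BC·BC·BAB
    A ↦ BAB
    C ↦ BC
    B ↦ ACA  (constrained at step 1)

A->BAB, B->ACA, C->BC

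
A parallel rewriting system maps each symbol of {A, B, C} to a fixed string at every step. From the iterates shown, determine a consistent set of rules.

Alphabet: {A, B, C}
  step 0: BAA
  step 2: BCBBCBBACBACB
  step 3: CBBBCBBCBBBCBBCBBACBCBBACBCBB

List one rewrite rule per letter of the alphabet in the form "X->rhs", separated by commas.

  step 2 ⇒ step 3: BCBBCBBACBACB ⇒ CBB·B·CBB·CBB·B·CBB·CBB·AC·B·CBB·AC·B·CBB
    A ↦ AC
    B ↦ CBB
    C ↦ B

A->AC, B->CBB, C->B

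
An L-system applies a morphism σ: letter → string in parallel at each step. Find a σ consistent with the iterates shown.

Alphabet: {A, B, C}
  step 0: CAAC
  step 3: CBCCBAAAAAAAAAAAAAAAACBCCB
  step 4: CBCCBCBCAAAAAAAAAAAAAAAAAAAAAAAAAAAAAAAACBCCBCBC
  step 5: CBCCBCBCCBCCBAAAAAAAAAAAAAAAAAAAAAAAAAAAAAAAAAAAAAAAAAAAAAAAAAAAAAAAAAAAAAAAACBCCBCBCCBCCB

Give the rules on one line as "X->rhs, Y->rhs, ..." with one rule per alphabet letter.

A->AA, B->C, C->CB

  step 4 ⇒ step 5: CBCCBCBCAAAAAAAAAAAAAAAAAAAAAAAAAAAAAAAACBCCBCBC ⇒ CB·C·CB·CB·C·CB·C·CB·AA·AA·AA·AA·AA·AA·AA·AA·AA·AA·AA·AA·AA·AA·AA·AA·AA·AA·AA·AA·AA·AA·AA·AA·AA·AA·AA·AA·AA·AA·AA·AA·CB·C·CB·CB·C·CB·C·CB
    A ↦ AA
    B ↦ C
    C ↦ CB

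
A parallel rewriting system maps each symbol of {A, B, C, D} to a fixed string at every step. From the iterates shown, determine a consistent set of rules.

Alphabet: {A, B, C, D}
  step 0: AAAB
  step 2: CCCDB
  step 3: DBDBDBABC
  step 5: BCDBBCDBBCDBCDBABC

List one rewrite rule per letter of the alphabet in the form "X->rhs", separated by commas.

  step 2 ⇒ step 3: CCCDB ⇒ DB·DB·DB·AB·C
    B ↦ C
    C ↦ DB
    D ↦ AB
    A ↦ B  (constrained at step 0)

A->B, B->C, C->DB, D->AB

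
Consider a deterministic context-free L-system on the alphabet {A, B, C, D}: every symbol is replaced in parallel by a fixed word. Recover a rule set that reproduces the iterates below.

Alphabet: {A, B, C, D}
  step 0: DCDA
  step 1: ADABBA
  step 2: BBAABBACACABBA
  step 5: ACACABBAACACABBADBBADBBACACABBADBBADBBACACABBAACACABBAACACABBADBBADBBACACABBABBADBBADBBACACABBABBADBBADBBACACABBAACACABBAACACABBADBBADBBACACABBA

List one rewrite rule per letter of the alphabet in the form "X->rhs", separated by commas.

  step 1 ⇒ step 2: ADABBA ⇒ BBA·A·BBA·CA·CA·BBA
    A ↦ BBA
    B ↦ CA
    D ↦ A
  step 0 ⇒ step 1: DCDA ⇒ A·D·A·BBA
    C ↦ D

A->BBA, B->CA, C->D, D->A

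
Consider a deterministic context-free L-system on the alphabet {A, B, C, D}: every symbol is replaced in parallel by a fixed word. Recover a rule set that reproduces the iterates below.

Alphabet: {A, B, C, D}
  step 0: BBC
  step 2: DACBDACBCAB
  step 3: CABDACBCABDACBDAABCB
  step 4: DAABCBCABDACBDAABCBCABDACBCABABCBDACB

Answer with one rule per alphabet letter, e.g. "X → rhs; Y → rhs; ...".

  step 3 ⇒ step 4: CABDACBCABDACBDAABCB ⇒ DA·AB·CB·C·AB·DA·CB·DA·AB·CB·C·AB·DA·CB·C·AB·AB·CB·DA·CB
    A ↦ AB
    B ↦ CB
    C ↦ DA
    D ↦ C

A->AB, B->CB, C->DA, D->C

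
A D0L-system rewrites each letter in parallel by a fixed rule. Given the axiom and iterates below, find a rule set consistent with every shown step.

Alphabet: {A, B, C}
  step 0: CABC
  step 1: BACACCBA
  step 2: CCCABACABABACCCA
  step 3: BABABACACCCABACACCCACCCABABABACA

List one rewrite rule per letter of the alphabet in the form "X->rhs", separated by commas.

A->CA, B->CC, C->BA

  step 2 ⇒ step 3: CCCABACABABACCCA ⇒ BA·BA·BA·CA·CC·CA·BA·CA·CC·CA·CC·CA·BA·BA·BA·CA
    A ↦ CA
    B ↦ CC
    C ↦ BA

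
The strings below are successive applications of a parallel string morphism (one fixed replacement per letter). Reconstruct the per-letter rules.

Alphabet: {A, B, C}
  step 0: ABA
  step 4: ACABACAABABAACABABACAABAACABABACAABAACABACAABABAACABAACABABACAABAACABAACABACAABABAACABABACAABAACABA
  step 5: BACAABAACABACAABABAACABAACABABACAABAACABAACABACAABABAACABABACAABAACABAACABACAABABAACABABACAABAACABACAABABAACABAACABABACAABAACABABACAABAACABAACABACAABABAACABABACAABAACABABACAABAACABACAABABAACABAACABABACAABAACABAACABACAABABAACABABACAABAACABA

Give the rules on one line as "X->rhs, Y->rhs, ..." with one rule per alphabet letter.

  step 4 ⇒ step 5: ACABACAABABAACABABACAABAACABABACAABAACABACAABABAACABAACABABACAABAACABAACABACAABABAACABABACAABAACABA ⇒ BA·CAA·BA·ACA·BA·CAA·BA·BA·ACA·BA·ACA·BA·BA·CAA·BA·ACA·BA·ACA·BA·CAA·BA·BA·ACA·BA·BA·CAA·BA·ACA·BA·ACA·BA·CAA·BA·BA·ACA·BA·BA·CAA·BA·ACA·BA·CAA·BA·BA·ACA·BA·ACA·BA·BA·CAA·BA·ACA·BA·BA·CAA·BA·ACA·BA·ACA·BA·CAA·BA·BA·ACA·BA·BA·CAA·BA·ACA·BA·BA·CAA·BA·ACA·BA·CAA·BA·BA·ACA·BA·ACA·BA·BA·CAA·BA·ACA·BA·ACA·BA·CAA·BA·BA·ACA·BA·BA·CAA·BA·ACA·BA
    A ↦ BA
    B ↦ ACA
    C ↦ CAA

A->BA, B->ACA, C->CAA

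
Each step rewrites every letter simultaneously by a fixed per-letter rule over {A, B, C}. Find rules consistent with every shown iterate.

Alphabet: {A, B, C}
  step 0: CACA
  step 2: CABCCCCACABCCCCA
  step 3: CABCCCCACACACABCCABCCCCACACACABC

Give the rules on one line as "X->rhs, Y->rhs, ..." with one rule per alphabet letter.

  step 2 ⇒ step 3: CABCCCCACABCCCCA ⇒ CA·BC·CC·CA·CA·CA·CA·BC·CA·BC·CC·CA·CA·CA·CA·BC
    A ↦ BC
    B ↦ CC
    C ↦ CA

A->BC, B->CC, C->CA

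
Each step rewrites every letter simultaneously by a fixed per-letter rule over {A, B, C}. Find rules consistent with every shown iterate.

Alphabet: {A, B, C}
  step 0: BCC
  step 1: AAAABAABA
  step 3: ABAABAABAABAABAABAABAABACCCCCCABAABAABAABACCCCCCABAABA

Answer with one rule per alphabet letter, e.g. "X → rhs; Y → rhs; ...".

A->CC, B->AAA, C->ABA

  step 0 ⇒ step 1: BCC ⇒ AAA·ABA·ABA
    B ↦ AAA
    C ↦ ABA
    A ↦ CC  (constrained at step 1)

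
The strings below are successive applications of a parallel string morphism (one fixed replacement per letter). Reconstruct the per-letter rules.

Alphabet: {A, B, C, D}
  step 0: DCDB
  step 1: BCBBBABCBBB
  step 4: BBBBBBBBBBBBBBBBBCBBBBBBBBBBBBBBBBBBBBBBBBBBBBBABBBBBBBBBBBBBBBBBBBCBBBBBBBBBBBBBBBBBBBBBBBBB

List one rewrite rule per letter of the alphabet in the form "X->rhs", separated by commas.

A->D, B->BB, C->BBA, D->BCB

  step 0 ⇒ step 1: DCDB ⇒ BCB·BBA·BCB·BB
    B ↦ BB
    C ↦ BBA
    D ↦ BCB
    A ↦ D  (constrained at step 1)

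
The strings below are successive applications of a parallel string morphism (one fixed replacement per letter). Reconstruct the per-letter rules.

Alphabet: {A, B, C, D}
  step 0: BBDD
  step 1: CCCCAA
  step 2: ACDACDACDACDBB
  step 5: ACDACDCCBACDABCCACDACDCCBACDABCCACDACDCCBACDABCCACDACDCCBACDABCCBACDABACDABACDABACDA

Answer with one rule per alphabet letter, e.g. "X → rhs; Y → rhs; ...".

  step 1 ⇒ step 2: CCCCAA ⇒ ACD·ACD·ACD·ACD·B·B
    A ↦ B
    C ↦ ACD
  step 0 ⇒ step 1: BBDD ⇒ CC·CC·A·A
    B ↦ CC
  step 0 ⇒ step 1: BBDD ⇒ CC·CC·A·A
    D ↦ A

A->B, B->CC, C->ACD, D->A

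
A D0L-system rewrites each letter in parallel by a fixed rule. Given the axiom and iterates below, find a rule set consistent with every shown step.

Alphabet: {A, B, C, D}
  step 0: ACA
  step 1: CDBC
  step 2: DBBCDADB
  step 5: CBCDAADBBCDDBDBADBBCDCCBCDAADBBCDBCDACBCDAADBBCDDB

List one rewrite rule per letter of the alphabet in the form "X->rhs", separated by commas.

  step 1 ⇒ step 2: CDBC ⇒ DB·BCD·A·DB
    B ↦ A
    C ↦ DB
    D ↦ BCD
  step 0 ⇒ step 1: ACA ⇒ C·DB·C
    A ↦ C

A->C, B->A, C->DB, D->BCD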